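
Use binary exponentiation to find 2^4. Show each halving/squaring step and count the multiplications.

Computing 2^4 by squaring (build up from 2^1; each line after the first costs one multiplication):

2^1 = 2
2^2 = (2^1)^2 = 2^2 = 4
2^4 = (2^2)^2 = 4^2 = 16

Result: 16
Multiplications needed: 2 (2 lines after 2^1)

2^4 = 16. Using exponentiation by squaring, this requires 2 multiplications. The key idea: if the exponent is even, square the half-power; if odd, multiply by the base once.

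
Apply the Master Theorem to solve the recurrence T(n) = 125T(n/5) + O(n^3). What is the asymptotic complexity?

Master Theorem for T(n) = 125T(n/5) + O(n^3):

a = 125, b = 5, c = 3
log_b(a) = log_5(125) = 3.0000

Case 2: c = 3 = log_5(125) = 3.0000
T(n) = O(n^3 log n) = O(n^3 log n)

For T(n) = 125T(n/5) + O(n^3): log_5(125) = 3.0000. This is Case 2 of the Master Theorem (c = log_b(a), equal work at all levels), giving O(n^3 log n).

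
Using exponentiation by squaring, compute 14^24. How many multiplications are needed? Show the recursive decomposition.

Computing 14^24 by squaring (build up from 14^1; each line after the first costs one multiplication):

14^1 = 14
14^2 = (14^1)^2 = 14^2 = 196
14^3 = 14 * 14^2 = 14 * 196 = 2744
14^6 = (14^3)^2 = 2744^2 = 7529536
14^12 = (14^6)^2 = 7529536^2 = 56693912375296
14^24 = (14^12)^2 = 56693912375296^2 = 3214199700417740936751087616

Result: 3214199700417740936751087616
Multiplications needed: 5 (5 lines after 14^1)

14^24 = 3214199700417740936751087616. Using exponentiation by squaring, this requires 5 multiplications. The key idea: if the exponent is even, square the half-power; if odd, multiply by the base once.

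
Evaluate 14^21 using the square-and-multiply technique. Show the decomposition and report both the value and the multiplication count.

Computing 14^21 by squaring (build up from 14^1; each line after the first costs one multiplication):

14^1 = 14
14^2 = (14^1)^2 = 14^2 = 196
14^4 = (14^2)^2 = 196^2 = 38416
14^5 = 14 * 14^4 = 14 * 38416 = 537824
14^10 = (14^5)^2 = 537824^2 = 289254654976
14^20 = (14^10)^2 = 289254654976^2 = 83668255425284801560576
14^21 = 14 * 14^20 = 14 * 83668255425284801560576 = 1171355575953987221848064

Result: 1171355575953987221848064
Multiplications needed: 6 (6 lines after 14^1)

14^21 = 1171355575953987221848064. Using exponentiation by squaring, this requires 6 multiplications. The key idea: if the exponent is even, square the half-power; if odd, multiply by the base once.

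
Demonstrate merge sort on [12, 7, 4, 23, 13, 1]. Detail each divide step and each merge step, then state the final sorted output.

Merge sort trace:

Split: [12, 7, 4, 23, 13, 1] -> [12, 7, 4] and [23, 13, 1]
  Split: [12, 7, 4] -> [12] and [7, 4]
    Split: [7, 4] -> [7] and [4]
    Merge: [7] + [4] -> [4, 7]
  Merge: [12] + [4, 7] -> [4, 7, 12]
  Split: [23, 13, 1] -> [23] and [13, 1]
    Split: [13, 1] -> [13] and [1]
    Merge: [13] + [1] -> [1, 13]
  Merge: [23] + [1, 13] -> [1, 13, 23]
Merge: [4, 7, 12] + [1, 13, 23] -> [1, 4, 7, 12, 13, 23]

Final sorted array: [1, 4, 7, 12, 13, 23]

The merge sort proceeds by recursively splitting the array and merging sorted halves.
After all merges, the sorted array is [1, 4, 7, 12, 13, 23].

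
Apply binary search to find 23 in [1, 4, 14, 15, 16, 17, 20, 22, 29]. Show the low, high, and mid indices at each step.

Binary search for 23 in [1, 4, 14, 15, 16, 17, 20, 22, 29]:

lo=0, hi=8, mid=4, arr[mid]=16 -> 16 < 23, search right half
lo=5, hi=8, mid=6, arr[mid]=20 -> 20 < 23, search right half
lo=7, hi=8, mid=7, arr[mid]=22 -> 22 < 23, search right half
lo=8, hi=8, mid=8, arr[mid]=29 -> 29 > 23, search left half
lo=8 > hi=7, target 23 not found

Binary search determines that 23 is not in the array after 4 comparisons. The search space was exhausted without finding the target.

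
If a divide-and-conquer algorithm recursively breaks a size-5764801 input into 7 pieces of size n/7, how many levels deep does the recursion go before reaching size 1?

For divide and conquer with division factor 7:

Problem sizes at each level:
Level 0: 5764801
Level 1: 823543
Level 2: 117649
Level 3: 16807
Level 4: 2401
Level 5: 343
Level 6: 49
Level 7: 7
Level 8: 1

The root is level 0 and the size-1 base case is level 8 (the tree spans levels 0 through 8, i.e. 9 levels counting the root), so the depth is the number of divisions: log_7(5764801) = 8

The recursion tree depth is log_7(5764801) = 8. At each level, the problem size is divided by 7, so it takes 8 divisions to reduce to a base case of size 1. The algorithm makes 7 recursive calls at each level.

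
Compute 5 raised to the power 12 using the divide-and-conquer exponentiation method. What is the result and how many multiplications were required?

Computing 5^12 by squaring (build up from 5^1; each line after the first costs one multiplication):

5^1 = 5
5^2 = (5^1)^2 = 5^2 = 25
5^3 = 5 * 5^2 = 5 * 25 = 125
5^6 = (5^3)^2 = 125^2 = 15625
5^12 = (5^6)^2 = 15625^2 = 244140625

Result: 244140625
Multiplications needed: 4 (4 lines after 5^1)

5^12 = 244140625. Using exponentiation by squaring, this requires 4 multiplications. The key idea: if the exponent is even, square the half-power; if odd, multiply by the base once.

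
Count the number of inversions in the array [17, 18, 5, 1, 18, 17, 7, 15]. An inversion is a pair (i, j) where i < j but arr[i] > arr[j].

Finding inversions in [17, 18, 5, 1, 18, 17, 7, 15]:

(0, 2): arr[0]=17 > arr[2]=5
(0, 3): arr[0]=17 > arr[3]=1
(0, 6): arr[0]=17 > arr[6]=7
(0, 7): arr[0]=17 > arr[7]=15
(1, 2): arr[1]=18 > arr[2]=5
(1, 3): arr[1]=18 > arr[3]=1
(1, 5): arr[1]=18 > arr[5]=17
(1, 6): arr[1]=18 > arr[6]=7
(1, 7): arr[1]=18 > arr[7]=15
(2, 3): arr[2]=5 > arr[3]=1
(4, 5): arr[4]=18 > arr[5]=17
(4, 6): arr[4]=18 > arr[6]=7
(4, 7): arr[4]=18 > arr[7]=15
(5, 6): arr[5]=17 > arr[6]=7
(5, 7): arr[5]=17 > arr[7]=15

Total inversions: 15

The array has 15 inversion(s): (0,2), (0,3), (0,6), (0,7), (1,2), (1,3), (1,5), (1,6), (1,7), (2,3), (4,5), (4,6), (4,7), (5,6), (5,7). Each pair (i,j) satisfies i < j and arr[i] > arr[j].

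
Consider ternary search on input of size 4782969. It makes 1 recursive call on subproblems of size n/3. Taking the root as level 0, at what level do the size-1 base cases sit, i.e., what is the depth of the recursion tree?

For divide and conquer with division factor 3:

Problem sizes at each level:
Level 0: 4782969
Level 1: 1594323
Level 2: 531441
Level 3: 177147
Level 4: 59049
Level 5: 19683
Level 6: 6561
Level 7: 2187
Level 8: 729
Level 9: 243
Level 10: 81
Level 11: 27
Level 12: 9
Level 13: 3
Level 14: 1

The root is level 0 and the size-1 base case is level 14 (the tree spans levels 0 through 14, i.e. 15 levels counting the root), so the depth is the number of divisions: log_3(4782969) = 14

The recursion tree depth is log_3(4782969) = 14. At each level, the problem size is divided by 3, so it takes 14 divisions to reduce to a base case of size 1. The algorithm makes 1 recursive call at each level.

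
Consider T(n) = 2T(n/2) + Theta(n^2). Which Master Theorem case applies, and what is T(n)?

Master Theorem for T(n) = 2T(n/2) + O(n^2):

a = 2, b = 2, c = 2
log_b(a) = log_2(2) = 1.0000

Case 3: c = 2 > log_2(2) = 1.0000
T(n) = O(n^2) = O(n^2)

For T(n) = 2T(n/2) + O(n^2): log_2(2) = 1.0000. This is Case 3 of the Master Theorem (c > log_b(a), work dominated by root), giving O(n^2).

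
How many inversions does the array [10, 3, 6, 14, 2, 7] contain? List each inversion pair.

Finding inversions in [10, 3, 6, 14, 2, 7]:

(0, 1): arr[0]=10 > arr[1]=3
(0, 2): arr[0]=10 > arr[2]=6
(0, 4): arr[0]=10 > arr[4]=2
(0, 5): arr[0]=10 > arr[5]=7
(1, 4): arr[1]=3 > arr[4]=2
(2, 4): arr[2]=6 > arr[4]=2
(3, 4): arr[3]=14 > arr[4]=2
(3, 5): arr[3]=14 > arr[5]=7

Total inversions: 8

The array has 8 inversion(s): (0,1), (0,2), (0,4), (0,5), (1,4), (2,4), (3,4), (3,5). Each pair (i,j) satisfies i < j and arr[i] > arr[j].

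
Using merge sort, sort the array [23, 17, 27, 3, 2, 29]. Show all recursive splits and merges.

Merge sort trace:

Split: [23, 17, 27, 3, 2, 29] -> [23, 17, 27] and [3, 2, 29]
  Split: [23, 17, 27] -> [23] and [17, 27]
    Split: [17, 27] -> [17] and [27]
    Merge: [17] + [27] -> [17, 27]
  Merge: [23] + [17, 27] -> [17, 23, 27]
  Split: [3, 2, 29] -> [3] and [2, 29]
    Split: [2, 29] -> [2] and [29]
    Merge: [2] + [29] -> [2, 29]
  Merge: [3] + [2, 29] -> [2, 3, 29]
Merge: [17, 23, 27] + [2, 3, 29] -> [2, 3, 17, 23, 27, 29]

Final sorted array: [2, 3, 17, 23, 27, 29]

The merge sort proceeds by recursively splitting the array and merging sorted halves.
After all merges, the sorted array is [2, 3, 17, 23, 27, 29].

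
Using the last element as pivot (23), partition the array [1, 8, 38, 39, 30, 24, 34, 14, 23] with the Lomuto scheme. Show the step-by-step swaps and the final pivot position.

Lomuto partition with pivot = 23:

Initial array: [1, 8, 38, 39, 30, 24, 34, 14, 23]

arr[0]=1 <= 23: swap with position 0, array becomes [1, 8, 38, 39, 30, 24, 34, 14, 23]
arr[1]=8 <= 23: swap with position 1, array becomes [1, 8, 38, 39, 30, 24, 34, 14, 23]
arr[2]=38 > 23: no swap
arr[3]=39 > 23: no swap
arr[4]=30 > 23: no swap
arr[5]=24 > 23: no swap
arr[6]=34 > 23: no swap
arr[7]=14 <= 23: swap with position 2, array becomes [1, 8, 14, 39, 30, 24, 34, 38, 23]

Place pivot at position 3: [1, 8, 14, 23, 30, 24, 34, 38, 39]
Pivot position: 3

After partitioning with pivot 23, the array becomes [1, 8, 14, 23, 30, 24, 34, 38, 39]. The pivot is placed at index 3. All elements to the left of the pivot are <= 23, and all elements to the right are > 23.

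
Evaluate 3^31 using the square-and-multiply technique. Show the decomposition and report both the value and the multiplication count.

Computing 3^31 by squaring (build up from 3^1; each line after the first costs one multiplication):

3^1 = 3
3^2 = (3^1)^2 = 3^2 = 9
3^3 = 3 * 3^2 = 3 * 9 = 27
3^6 = (3^3)^2 = 27^2 = 729
3^7 = 3 * 3^6 = 3 * 729 = 2187
3^14 = (3^7)^2 = 2187^2 = 4782969
3^15 = 3 * 3^14 = 3 * 4782969 = 14348907
3^30 = (3^15)^2 = 14348907^2 = 205891132094649
3^31 = 3 * 3^30 = 3 * 205891132094649 = 617673396283947

Result: 617673396283947
Multiplications needed: 8 (8 lines after 3^1)

3^31 = 617673396283947. Using exponentiation by squaring, this requires 8 multiplications. The key idea: if the exponent is even, square the half-power; if odd, multiply by the base once.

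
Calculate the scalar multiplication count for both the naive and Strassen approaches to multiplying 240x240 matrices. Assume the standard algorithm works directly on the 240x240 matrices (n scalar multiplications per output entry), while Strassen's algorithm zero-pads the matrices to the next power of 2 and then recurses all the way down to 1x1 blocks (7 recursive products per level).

Matrix multiplication for 240x240 matrices:

Strassen's algorithm requires power-of-2 dimensions. Pad 240x240 to 256x256 (next power of 2).

Standard algorithm: 240^3 = 13824000 multiplications
Strassen's algorithm: 7^(log2(256)) = 7^8 = 5764801 multiplications
Savings: 13824000 - 5764801 = 8059199 multiplications

Standard: 13824000 multiplications (240^3). Strassen: 5764801 multiplications (7^8, after padding to 256x256). Strassen reduces 8 recursive multiplications to 7 at each level.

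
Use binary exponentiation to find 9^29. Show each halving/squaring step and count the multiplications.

Computing 9^29 by squaring (build up from 9^1; each line after the first costs one multiplication):

9^1 = 9
9^2 = (9^1)^2 = 9^2 = 81
9^3 = 9 * 9^2 = 9 * 81 = 729
9^6 = (9^3)^2 = 729^2 = 531441
9^7 = 9 * 9^6 = 9 * 531441 = 4782969
9^14 = (9^7)^2 = 4782969^2 = 22876792454961
9^28 = (9^14)^2 = 22876792454961^2 = 523347633027360537213511521
9^29 = 9 * 9^28 = 9 * 523347633027360537213511521 = 4710128697246244834921603689

Result: 4710128697246244834921603689
Multiplications needed: 7 (7 lines after 9^1)

9^29 = 4710128697246244834921603689. Using exponentiation by squaring, this requires 7 multiplications. The key idea: if the exponent is even, square the half-power; if odd, multiply by the base once.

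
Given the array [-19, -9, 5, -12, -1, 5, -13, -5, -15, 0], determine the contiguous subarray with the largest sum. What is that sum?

Using Kadane's algorithm on [-19, -9, 5, -12, -1, 5, -13, -5, -15, 0]:

Scanning through the array:
Position 1 (value -9): max_ending_here = -9, max_so_far = -9
Position 2 (value 5): max_ending_here = 5, max_so_far = 5
Position 3 (value -12): max_ending_here = -7, max_so_far = 5
Position 4 (value -1): max_ending_here = -1, max_so_far = 5
Position 5 (value 5): max_ending_here = 5, max_so_far = 5
Position 6 (value -13): max_ending_here = -8, max_so_far = 5
Position 7 (value -5): max_ending_here = -5, max_so_far = 5
Position 8 (value -15): max_ending_here = -15, max_so_far = 5
Position 9 (value 0): max_ending_here = 0, max_so_far = 5

Maximum subarray: [5]
Maximum sum: 5

The maximum subarray is [5] with sum 5. This subarray runs from index 2 to index 2.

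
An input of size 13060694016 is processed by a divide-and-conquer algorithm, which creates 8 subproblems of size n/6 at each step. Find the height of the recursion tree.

For divide and conquer with division factor 6:

Problem sizes at each level:
Level 0: 13060694016
Level 1: 2176782336
Level 2: 362797056
Level 3: 60466176
Level 4: 10077696
Level 5: 1679616
Level 6: 279936
Level 7: 46656
Level 8: 7776
Level 9: 1296
Level 10: 216
Level 11: 36
Level 12: 6
Level 13: 1

The root is level 0 and the size-1 base case is level 13 (the tree spans levels 0 through 13, i.e. 14 levels counting the root), so the depth is the number of divisions: log_6(13060694016) = 13

The recursion tree depth is log_6(13060694016) = 13. At each level, the problem size is divided by 6, so it takes 13 divisions to reduce to a base case of size 1. The algorithm makes 8 recursive calls at each level.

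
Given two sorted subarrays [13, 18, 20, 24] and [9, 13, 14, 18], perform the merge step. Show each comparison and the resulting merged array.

Merging process:

Compare 13 vs 9: take 9 from right. Merged: [9]
Compare 13 vs 13: take 13 from left. Merged: [9, 13]
Compare 18 vs 13: take 13 from right. Merged: [9, 13, 13]
Compare 18 vs 14: take 14 from right. Merged: [9, 13, 13, 14]
Compare 18 vs 18: take 18 from left. Merged: [9, 13, 13, 14, 18]
Compare 20 vs 18: take 18 from right. Merged: [9, 13, 13, 14, 18, 18]
Append remaining from left: [20, 24]. Merged: [9, 13, 13, 14, 18, 18, 20, 24]

Final merged array: [9, 13, 13, 14, 18, 18, 20, 24]
Total comparisons: 6

The merged array is [9, 13, 13, 14, 18, 18, 20, 24], requiring 6 comparisons. The merge step runs in O(n) time where n is the total number of elements.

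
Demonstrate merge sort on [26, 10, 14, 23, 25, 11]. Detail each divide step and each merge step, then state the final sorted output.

Merge sort trace:

Split: [26, 10, 14, 23, 25, 11] -> [26, 10, 14] and [23, 25, 11]
  Split: [26, 10, 14] -> [26] and [10, 14]
    Split: [10, 14] -> [10] and [14]
    Merge: [10] + [14] -> [10, 14]
  Merge: [26] + [10, 14] -> [10, 14, 26]
  Split: [23, 25, 11] -> [23] and [25, 11]
    Split: [25, 11] -> [25] and [11]
    Merge: [25] + [11] -> [11, 25]
  Merge: [23] + [11, 25] -> [11, 23, 25]
Merge: [10, 14, 26] + [11, 23, 25] -> [10, 11, 14, 23, 25, 26]

Final sorted array: [10, 11, 14, 23, 25, 26]

The merge sort proceeds by recursively splitting the array and merging sorted halves.
After all merges, the sorted array is [10, 11, 14, 23, 25, 26].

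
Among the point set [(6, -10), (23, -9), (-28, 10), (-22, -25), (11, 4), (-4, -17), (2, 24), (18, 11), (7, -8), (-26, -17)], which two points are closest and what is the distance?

Computing all pairwise distances among 10 points:

d((6, -10), (23, -9)) = 17.0294
d((6, -10), (-28, 10)) = 39.4462
d((6, -10), (-22, -25)) = 31.7648
d((6, -10), (11, 4)) = 14.8661
d((6, -10), (-4, -17)) = 12.2066
d((6, -10), (2, 24)) = 34.2345
d((6, -10), (18, 11)) = 24.1868
d((6, -10), (7, -8)) = 2.2361 <-- minimum
d((6, -10), (-26, -17)) = 32.7567
d((23, -9), (-28, 10)) = 54.4243
d((23, -9), (-22, -25)) = 47.7598
d((23, -9), (11, 4)) = 17.6918
d((23, -9), (-4, -17)) = 28.1603
d((23, -9), (2, 24)) = 39.1152
d((23, -9), (18, 11)) = 20.6155
d((23, -9), (7, -8)) = 16.0312
d((23, -9), (-26, -17)) = 49.6488
d((-28, 10), (-22, -25)) = 35.5106
d((-28, 10), (11, 4)) = 39.4588
d((-28, 10), (-4, -17)) = 36.1248
d((-28, 10), (2, 24)) = 33.1059
d((-28, 10), (18, 11)) = 46.0109
d((-28, 10), (7, -8)) = 39.3573
d((-28, 10), (-26, -17)) = 27.074
d((-22, -25), (11, 4)) = 43.9318
d((-22, -25), (-4, -17)) = 19.6977
d((-22, -25), (2, 24)) = 54.5619
d((-22, -25), (18, 11)) = 53.8145
d((-22, -25), (7, -8)) = 33.6155
d((-22, -25), (-26, -17)) = 8.9443
d((11, 4), (-4, -17)) = 25.807
d((11, 4), (2, 24)) = 21.9317
d((11, 4), (18, 11)) = 9.8995
d((11, 4), (7, -8)) = 12.6491
d((11, 4), (-26, -17)) = 42.5441
d((-4, -17), (2, 24)) = 41.4367
d((-4, -17), (18, 11)) = 35.609
d((-4, -17), (7, -8)) = 14.2127
d((-4, -17), (-26, -17)) = 22.0
d((2, 24), (18, 11)) = 20.6155
d((2, 24), (7, -8)) = 32.3883
d((2, 24), (-26, -17)) = 49.6488
d((18, 11), (7, -8)) = 21.9545
d((18, 11), (-26, -17)) = 52.1536
d((7, -8), (-26, -17)) = 34.2053

Closest pair: (6, -10) and (7, -8) with distance 2.2361

The closest pair is (6, -10) and (7, -8) with Euclidean distance 2.2361. For 10 points, brute-force pairwise comparison is shown above. For large n, the divide-and-conquer algorithm (sort by x, recurse on halves, check the dividing strip) achieves O(n log n).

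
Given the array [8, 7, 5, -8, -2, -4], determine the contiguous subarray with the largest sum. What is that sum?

Using Kadane's algorithm on [8, 7, 5, -8, -2, -4]:

Scanning through the array:
Position 1 (value 7): max_ending_here = 15, max_so_far = 15
Position 2 (value 5): max_ending_here = 20, max_so_far = 20
Position 3 (value -8): max_ending_here = 12, max_so_far = 20
Position 4 (value -2): max_ending_here = 10, max_so_far = 20
Position 5 (value -4): max_ending_here = 6, max_so_far = 20

Maximum subarray: [8, 7, 5]
Maximum sum: 20

The maximum subarray is [8, 7, 5] with sum 20. This subarray runs from index 0 to index 2.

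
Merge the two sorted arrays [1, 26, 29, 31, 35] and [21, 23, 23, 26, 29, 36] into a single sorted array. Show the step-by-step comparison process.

Merging process:

Compare 1 vs 21: take 1 from left. Merged: [1]
Compare 26 vs 21: take 21 from right. Merged: [1, 21]
Compare 26 vs 23: take 23 from right. Merged: [1, 21, 23]
Compare 26 vs 23: take 23 from right. Merged: [1, 21, 23, 23]
Compare 26 vs 26: take 26 from left. Merged: [1, 21, 23, 23, 26]
Compare 29 vs 26: take 26 from right. Merged: [1, 21, 23, 23, 26, 26]
Compare 29 vs 29: take 29 from left. Merged: [1, 21, 23, 23, 26, 26, 29]
Compare 31 vs 29: take 29 from right. Merged: [1, 21, 23, 23, 26, 26, 29, 29]
Compare 31 vs 36: take 31 from left. Merged: [1, 21, 23, 23, 26, 26, 29, 29, 31]
Compare 35 vs 36: take 35 from left. Merged: [1, 21, 23, 23, 26, 26, 29, 29, 31, 35]
Append remaining from right: [36]. Merged: [1, 21, 23, 23, 26, 26, 29, 29, 31, 35, 36]

Final merged array: [1, 21, 23, 23, 26, 26, 29, 29, 31, 35, 36]
Total comparisons: 10

The merged array is [1, 21, 23, 23, 26, 26, 29, 29, 31, 35, 36], requiring 10 comparisons. The merge step runs in O(n) time where n is the total number of elements.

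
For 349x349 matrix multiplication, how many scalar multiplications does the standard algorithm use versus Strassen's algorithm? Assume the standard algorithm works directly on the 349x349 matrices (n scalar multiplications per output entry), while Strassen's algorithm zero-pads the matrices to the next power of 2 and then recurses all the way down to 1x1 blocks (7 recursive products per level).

Matrix multiplication for 349x349 matrices:

Strassen's algorithm requires power-of-2 dimensions. Pad 349x349 to 512x512 (next power of 2).

Standard algorithm: 349^3 = 42508549 multiplications
Strassen's algorithm: 7^(log2(512)) = 7^9 = 40353607 multiplications
Savings: 42508549 - 40353607 = 2154942 multiplications

Standard: 42508549 multiplications (349^3). Strassen: 40353607 multiplications (7^9, after padding to 512x512). Strassen reduces 8 recursive multiplications to 7 at each level.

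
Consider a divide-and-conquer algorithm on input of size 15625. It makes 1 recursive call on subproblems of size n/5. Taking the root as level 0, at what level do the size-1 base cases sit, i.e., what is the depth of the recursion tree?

For divide and conquer with division factor 5:

Problem sizes at each level:
Level 0: 15625
Level 1: 3125
Level 2: 625
Level 3: 125
Level 4: 25
Level 5: 5
Level 6: 1

The root is level 0 and the size-1 base case is level 6 (the tree spans levels 0 through 6, i.e. 7 levels counting the root), so the depth is the number of divisions: log_5(15625) = 6

The recursion tree depth is log_5(15625) = 6. At each level, the problem size is divided by 5, so it takes 6 divisions to reduce to a base case of size 1. The algorithm makes 1 recursive call at each level.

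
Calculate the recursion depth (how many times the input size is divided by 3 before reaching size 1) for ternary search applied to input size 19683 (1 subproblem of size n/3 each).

For divide and conquer with division factor 3:

Problem sizes at each level:
Level 0: 19683
Level 1: 6561
Level 2: 2187
Level 3: 729
Level 4: 243
Level 5: 81
Level 6: 27
Level 7: 9
Level 8: 3
Level 9: 1

The root is level 0 and the size-1 base case is level 9 (the tree spans levels 0 through 9, i.e. 10 levels counting the root), so the depth is the number of divisions: log_3(19683) = 9

The recursion tree depth is log_3(19683) = 9. At each level, the problem size is divided by 3, so it takes 9 divisions to reduce to a base case of size 1. The algorithm makes 1 recursive call at each level.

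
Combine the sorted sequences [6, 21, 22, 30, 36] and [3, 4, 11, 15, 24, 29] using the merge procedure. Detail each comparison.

Merging process:

Compare 6 vs 3: take 3 from right. Merged: [3]
Compare 6 vs 4: take 4 from right. Merged: [3, 4]
Compare 6 vs 11: take 6 from left. Merged: [3, 4, 6]
Compare 21 vs 11: take 11 from right. Merged: [3, 4, 6, 11]
Compare 21 vs 15: take 15 from right. Merged: [3, 4, 6, 11, 15]
Compare 21 vs 24: take 21 from left. Merged: [3, 4, 6, 11, 15, 21]
Compare 22 vs 24: take 22 from left. Merged: [3, 4, 6, 11, 15, 21, 22]
Compare 30 vs 24: take 24 from right. Merged: [3, 4, 6, 11, 15, 21, 22, 24]
Compare 30 vs 29: take 29 from right. Merged: [3, 4, 6, 11, 15, 21, 22, 24, 29]
Append remaining from left: [30, 36]. Merged: [3, 4, 6, 11, 15, 21, 22, 24, 29, 30, 36]

Final merged array: [3, 4, 6, 11, 15, 21, 22, 24, 29, 30, 36]
Total comparisons: 9

The merged array is [3, 4, 6, 11, 15, 21, 22, 24, 29, 30, 36], requiring 9 comparisons. The merge step runs in O(n) time where n is the total number of elements.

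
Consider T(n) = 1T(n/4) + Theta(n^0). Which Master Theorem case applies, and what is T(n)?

Master Theorem for T(n) = 1T(n/4) + O(n^0):

a = 1, b = 4, c = 0
log_b(a) = log_4(1) = 0.0000

Case 2: c = 0 = log_4(1) = 0.0000
T(n) = O(n^0 log n) = O(log n)

For T(n) = 1T(n/4) + O(n^0): log_4(1) = 0.0000. This is Case 2 of the Master Theorem (c = log_b(a), equal work at all levels), giving O(log n).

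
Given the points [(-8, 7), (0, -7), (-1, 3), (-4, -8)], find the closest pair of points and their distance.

Computing all pairwise distances among 4 points:

d((-8, 7), (0, -7)) = 16.1245
d((-8, 7), (-1, 3)) = 8.0623
d((-8, 7), (-4, -8)) = 15.5242
d((0, -7), (-1, 3)) = 10.0499
d((0, -7), (-4, -8)) = 4.1231 <-- minimum
d((-1, 3), (-4, -8)) = 11.4018

Closest pair: (0, -7) and (-4, -8) with distance 4.1231

The closest pair is (0, -7) and (-4, -8) with Euclidean distance 4.1231. For 4 points, brute-force pairwise comparison is shown above. For large n, the divide-and-conquer algorithm (sort by x, recurse on halves, check the dividing strip) achieves O(n log n).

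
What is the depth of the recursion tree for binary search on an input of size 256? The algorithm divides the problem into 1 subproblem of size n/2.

For divide and conquer with division factor 2:

Problem sizes at each level:
Level 0: 256
Level 1: 128
Level 2: 64
Level 3: 32
Level 4: 16
Level 5: 8
Level 6: 4
Level 7: 2
Level 8: 1

The root is level 0 and the size-1 base case is level 8 (the tree spans levels 0 through 8, i.e. 9 levels counting the root), so the depth is the number of divisions: log_2(256) = 8

The recursion tree depth is log_2(256) = 8. At each level, the problem size is divided by 2, so it takes 8 divisions to reduce to a base case of size 1. The algorithm makes 1 recursive call at each level.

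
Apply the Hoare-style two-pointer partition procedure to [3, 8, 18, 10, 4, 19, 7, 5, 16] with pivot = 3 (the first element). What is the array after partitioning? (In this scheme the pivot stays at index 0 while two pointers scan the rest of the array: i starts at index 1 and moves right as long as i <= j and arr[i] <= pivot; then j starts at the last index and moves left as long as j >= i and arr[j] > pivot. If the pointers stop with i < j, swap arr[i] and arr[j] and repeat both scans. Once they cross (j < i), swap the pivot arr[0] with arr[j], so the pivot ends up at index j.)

Hoare-style two-pointer partition with pivot = 3:

Initial array: [3, 8, 18, 10, 4, 19, 7, 5, 16]

Pointers start at i = 1, j = 8.
i ends at 1, j ends at 0: the pointers have crossed (j < i), so scanning stops.

j = 0, so swapping arr[0] with arr[j] leaves the pivot at position 0: [3, 8, 18, 10, 4, 19, 7, 5, 16]
Pivot position: 0

After partitioning with pivot 3, the array becomes [3, 8, 18, 10, 4, 19, 7, 5, 16]. The pivot is placed at index 0. All elements to the left of the pivot are <= 3, and all elements to the right are > 3.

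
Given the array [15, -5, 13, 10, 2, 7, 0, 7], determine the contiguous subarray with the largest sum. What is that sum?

Using Kadane's algorithm on [15, -5, 13, 10, 2, 7, 0, 7]:

Scanning through the array:
Position 1 (value -5): max_ending_here = 10, max_so_far = 15
Position 2 (value 13): max_ending_here = 23, max_so_far = 23
Position 3 (value 10): max_ending_here = 33, max_so_far = 33
Position 4 (value 2): max_ending_here = 35, max_so_far = 35
Position 5 (value 7): max_ending_here = 42, max_so_far = 42
Position 6 (value 0): max_ending_here = 42, max_so_far = 42
Position 7 (value 7): max_ending_here = 49, max_so_far = 49

Maximum subarray: [15, -5, 13, 10, 2, 7, 0, 7]
Maximum sum: 49

The maximum subarray is [15, -5, 13, 10, 2, 7, 0, 7] with sum 49. This subarray runs from index 0 to index 7.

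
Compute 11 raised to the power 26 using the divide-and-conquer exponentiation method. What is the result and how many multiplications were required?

Computing 11^26 by squaring (build up from 11^1; each line after the first costs one multiplication):

11^1 = 11
11^2 = (11^1)^2 = 11^2 = 121
11^3 = 11 * 11^2 = 11 * 121 = 1331
11^6 = (11^3)^2 = 1331^2 = 1771561
11^12 = (11^6)^2 = 1771561^2 = 3138428376721
11^13 = 11 * 11^12 = 11 * 3138428376721 = 34522712143931
11^26 = (11^13)^2 = 34522712143931^2 = 1191817653772720942460132761

Result: 1191817653772720942460132761
Multiplications needed: 6 (6 lines after 11^1)

11^26 = 1191817653772720942460132761. Using exponentiation by squaring, this requires 6 multiplications. The key idea: if the exponent is even, square the half-power; if odd, multiply by the base once.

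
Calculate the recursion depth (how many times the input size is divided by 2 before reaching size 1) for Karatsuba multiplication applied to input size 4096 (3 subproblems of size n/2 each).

For divide and conquer with division factor 2:

Problem sizes at each level:
Level 0: 4096
Level 1: 2048
Level 2: 1024
Level 3: 512
Level 4: 256
Level 5: 128
Level 6: 64
Level 7: 32
Level 8: 16
Level 9: 8
Level 10: 4
Level 11: 2
Level 12: 1

The root is level 0 and the size-1 base case is level 12 (the tree spans levels 0 through 12, i.e. 13 levels counting the root), so the depth is the number of divisions: log_2(4096) = 12

The recursion tree depth is log_2(4096) = 12. At each level, the problem size is divided by 2, so it takes 12 divisions to reduce to a base case of size 1. The algorithm makes 3 recursive calls at each level.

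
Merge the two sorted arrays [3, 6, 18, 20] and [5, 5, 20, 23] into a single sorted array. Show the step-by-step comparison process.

Merging process:

Compare 3 vs 5: take 3 from left. Merged: [3]
Compare 6 vs 5: take 5 from right. Merged: [3, 5]
Compare 6 vs 5: take 5 from right. Merged: [3, 5, 5]
Compare 6 vs 20: take 6 from left. Merged: [3, 5, 5, 6]
Compare 18 vs 20: take 18 from left. Merged: [3, 5, 5, 6, 18]
Compare 20 vs 20: take 20 from left. Merged: [3, 5, 5, 6, 18, 20]
Append remaining from right: [20, 23]. Merged: [3, 5, 5, 6, 18, 20, 20, 23]

Final merged array: [3, 5, 5, 6, 18, 20, 20, 23]
Total comparisons: 6

The merged array is [3, 5, 5, 6, 18, 20, 20, 23], requiring 6 comparisons. The merge step runs in O(n) time where n is the total number of elements.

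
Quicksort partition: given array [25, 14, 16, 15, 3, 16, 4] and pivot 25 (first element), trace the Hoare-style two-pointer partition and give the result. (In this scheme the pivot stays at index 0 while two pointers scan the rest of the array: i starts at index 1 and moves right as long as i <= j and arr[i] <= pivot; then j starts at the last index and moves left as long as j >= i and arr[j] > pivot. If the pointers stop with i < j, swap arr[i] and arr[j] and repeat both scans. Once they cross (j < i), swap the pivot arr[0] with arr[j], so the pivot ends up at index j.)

Hoare-style two-pointer partition with pivot = 25:

Initial array: [25, 14, 16, 15, 3, 16, 4]

Pointers start at i = 1, j = 6.
i ends at 7, j ends at 6: the pointers have crossed (j < i), so scanning stops.

Swap pivot arr[0] with arr[6] to place pivot at position 6: [4, 14, 16, 15, 3, 16, 25]
Pivot position: 6

After partitioning with pivot 25, the array becomes [4, 14, 16, 15, 3, 16, 25]. The pivot is placed at index 6. All elements to the left of the pivot are <= 25, and all elements to the right are > 25.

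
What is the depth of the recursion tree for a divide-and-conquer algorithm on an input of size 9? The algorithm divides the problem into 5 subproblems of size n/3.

For divide and conquer with division factor 3:

Problem sizes at each level:
Level 0: 9
Level 1: 3
Level 2: 1

The root is level 0 and the size-1 base case is level 2 (the tree spans levels 0 through 2, i.e. 3 levels counting the root), so the depth is the number of divisions: log_3(9) = 2

The recursion tree depth is log_3(9) = 2. At each level, the problem size is divided by 3, so it takes 2 divisions to reduce to a base case of size 1. The algorithm makes 5 recursive calls at each level.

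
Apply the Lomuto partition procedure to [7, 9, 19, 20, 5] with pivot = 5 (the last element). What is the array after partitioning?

Lomuto partition with pivot = 5:

Initial array: [7, 9, 19, 20, 5]

arr[0]=7 > 5: no swap
arr[1]=9 > 5: no swap
arr[2]=19 > 5: no swap
arr[3]=20 > 5: no swap

Place pivot at position 0: [5, 9, 19, 20, 7]
Pivot position: 0

After partitioning with pivot 5, the array becomes [5, 9, 19, 20, 7]. The pivot is placed at index 0. All elements to the left of the pivot are <= 5, and all elements to the right are > 5.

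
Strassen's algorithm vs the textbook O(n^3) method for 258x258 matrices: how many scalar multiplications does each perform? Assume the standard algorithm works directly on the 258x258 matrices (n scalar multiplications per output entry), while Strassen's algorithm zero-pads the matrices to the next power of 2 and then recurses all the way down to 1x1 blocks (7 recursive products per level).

Matrix multiplication for 258x258 matrices:

Strassen's algorithm requires power-of-2 dimensions. Pad 258x258 to 512x512 (next power of 2).

Standard algorithm: 258^3 = 17173512 multiplications
Strassen's algorithm: 7^(log2(512)) = 7^9 = 40353607 multiplications
Difference: 17173512 - 40353607 = -23180095 (Strassen uses MORE here due to padding overhead — for small or just-over-power-of-2 n, padding can outweigh the per-level savings)

Standard: 17173512 multiplications (258^3). Strassen: 40353607 multiplications (7^9, after padding to 512x512). Strassen reduces 8 recursive multiplications to 7 at each level.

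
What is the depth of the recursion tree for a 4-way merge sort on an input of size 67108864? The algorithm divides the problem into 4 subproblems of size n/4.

For divide and conquer with division factor 4:

Problem sizes at each level:
Level 0: 67108864
Level 1: 16777216
Level 2: 4194304
Level 3: 1048576
Level 4: 262144
Level 5: 65536
Level 6: 16384
Level 7: 4096
Level 8: 1024
Level 9: 256
Level 10: 64
Level 11: 16
Level 12: 4
Level 13: 1

The root is level 0 and the size-1 base case is level 13 (the tree spans levels 0 through 13, i.e. 14 levels counting the root), so the depth is the number of divisions: log_4(67108864) = 13

The recursion tree depth is log_4(67108864) = 13. At each level, the problem size is divided by 4, so it takes 13 divisions to reduce to a base case of size 1. The algorithm makes 4 recursive calls at each level.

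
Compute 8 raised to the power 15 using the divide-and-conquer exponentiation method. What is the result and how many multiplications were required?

Computing 8^15 by squaring (build up from 8^1; each line after the first costs one multiplication):

8^1 = 8
8^2 = (8^1)^2 = 8^2 = 64
8^3 = 8 * 8^2 = 8 * 64 = 512
8^6 = (8^3)^2 = 512^2 = 262144
8^7 = 8 * 8^6 = 8 * 262144 = 2097152
8^14 = (8^7)^2 = 2097152^2 = 4398046511104
8^15 = 8 * 8^14 = 8 * 4398046511104 = 35184372088832

Result: 35184372088832
Multiplications needed: 6 (6 lines after 8^1)

8^15 = 35184372088832. Using exponentiation by squaring, this requires 6 multiplications. The key idea: if the exponent is even, square the half-power; if odd, multiply by the base once.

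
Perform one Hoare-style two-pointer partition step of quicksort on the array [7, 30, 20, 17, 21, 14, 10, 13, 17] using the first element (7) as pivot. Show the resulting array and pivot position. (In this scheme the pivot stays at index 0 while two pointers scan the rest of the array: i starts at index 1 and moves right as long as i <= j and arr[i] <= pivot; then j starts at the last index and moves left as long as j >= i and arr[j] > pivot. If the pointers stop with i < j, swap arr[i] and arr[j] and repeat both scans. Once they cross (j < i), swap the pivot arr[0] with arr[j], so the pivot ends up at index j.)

Hoare-style two-pointer partition with pivot = 7:

Initial array: [7, 30, 20, 17, 21, 14, 10, 13, 17]

Pointers start at i = 1, j = 8.
i ends at 1, j ends at 0: the pointers have crossed (j < i), so scanning stops.

j = 0, so swapping arr[0] with arr[j] leaves the pivot at position 0: [7, 30, 20, 17, 21, 14, 10, 13, 17]
Pivot position: 0

After partitioning with pivot 7, the array becomes [7, 30, 20, 17, 21, 14, 10, 13, 17]. The pivot is placed at index 0. All elements to the left of the pivot are <= 7, and all elements to the right are > 7.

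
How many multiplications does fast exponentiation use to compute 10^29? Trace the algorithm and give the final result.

Computing 10^29 by squaring (build up from 10^1; each line after the first costs one multiplication):

10^1 = 10
10^2 = (10^1)^2 = 10^2 = 100
10^3 = 10 * 10^2 = 10 * 100 = 1000
10^6 = (10^3)^2 = 1000^2 = 1000000
10^7 = 10 * 10^6 = 10 * 1000000 = 10000000
10^14 = (10^7)^2 = 10000000^2 = 100000000000000
10^28 = (10^14)^2 = 100000000000000^2 = 10000000000000000000000000000
10^29 = 10 * 10^28 = 10 * 10000000000000000000000000000 = 100000000000000000000000000000

Result: 100000000000000000000000000000
Multiplications needed: 7 (7 lines after 10^1)

10^29 = 100000000000000000000000000000. Using exponentiation by squaring, this requires 7 multiplications. The key idea: if the exponent is even, square the half-power; if odd, multiply by the base once.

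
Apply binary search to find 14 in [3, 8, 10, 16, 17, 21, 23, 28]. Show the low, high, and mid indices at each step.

Binary search for 14 in [3, 8, 10, 16, 17, 21, 23, 28]:

lo=0, hi=7, mid=3, arr[mid]=16 -> 16 > 14, search left half
lo=0, hi=2, mid=1, arr[mid]=8 -> 8 < 14, search right half
lo=2, hi=2, mid=2, arr[mid]=10 -> 10 < 14, search right half
lo=3 > hi=2, target 14 not found

Binary search determines that 14 is not in the array after 3 comparisons. The search space was exhausted without finding the target.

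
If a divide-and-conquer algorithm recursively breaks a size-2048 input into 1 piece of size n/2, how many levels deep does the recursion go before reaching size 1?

For divide and conquer with division factor 2:

Problem sizes at each level:
Level 0: 2048
Level 1: 1024
Level 2: 512
Level 3: 256
Level 4: 128
Level 5: 64
Level 6: 32
Level 7: 16
Level 8: 8
Level 9: 4
Level 10: 2
Level 11: 1

The root is level 0 and the size-1 base case is level 11 (the tree spans levels 0 through 11, i.e. 12 levels counting the root), so the depth is the number of divisions: log_2(2048) = 11

The recursion tree depth is log_2(2048) = 11. At each level, the problem size is divided by 2, so it takes 11 divisions to reduce to a base case of size 1. The algorithm makes 1 recursive call at each level.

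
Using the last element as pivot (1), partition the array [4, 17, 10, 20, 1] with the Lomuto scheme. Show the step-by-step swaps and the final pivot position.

Lomuto partition with pivot = 1:

Initial array: [4, 17, 10, 20, 1]

arr[0]=4 > 1: no swap
arr[1]=17 > 1: no swap
arr[2]=10 > 1: no swap
arr[3]=20 > 1: no swap

Place pivot at position 0: [1, 17, 10, 20, 4]
Pivot position: 0

After partitioning with pivot 1, the array becomes [1, 17, 10, 20, 4]. The pivot is placed at index 0. All elements to the left of the pivot are <= 1, and all elements to the right are > 1.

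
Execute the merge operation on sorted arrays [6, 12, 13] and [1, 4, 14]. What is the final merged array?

Merging process:

Compare 6 vs 1: take 1 from right. Merged: [1]
Compare 6 vs 4: take 4 from right. Merged: [1, 4]
Compare 6 vs 14: take 6 from left. Merged: [1, 4, 6]
Compare 12 vs 14: take 12 from left. Merged: [1, 4, 6, 12]
Compare 13 vs 14: take 13 from left. Merged: [1, 4, 6, 12, 13]
Append remaining from right: [14]. Merged: [1, 4, 6, 12, 13, 14]

Final merged array: [1, 4, 6, 12, 13, 14]
Total comparisons: 5

The merged array is [1, 4, 6, 12, 13, 14], requiring 5 comparisons. The merge step runs in O(n) time where n is the total number of elements.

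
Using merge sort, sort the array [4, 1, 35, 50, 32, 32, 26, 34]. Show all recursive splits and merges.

Merge sort trace:

Split: [4, 1, 35, 50, 32, 32, 26, 34] -> [4, 1, 35, 50] and [32, 32, 26, 34]
  Split: [4, 1, 35, 50] -> [4, 1] and [35, 50]
    Split: [4, 1] -> [4] and [1]
    Merge: [4] + [1] -> [1, 4]
    Split: [35, 50] -> [35] and [50]
    Merge: [35] + [50] -> [35, 50]
  Merge: [1, 4] + [35, 50] -> [1, 4, 35, 50]
  Split: [32, 32, 26, 34] -> [32, 32] and [26, 34]
    Split: [32, 32] -> [32] and [32]
    Merge: [32] + [32] -> [32, 32]
    Split: [26, 34] -> [26] and [34]
    Merge: [26] + [34] -> [26, 34]
  Merge: [32, 32] + [26, 34] -> [26, 32, 32, 34]
Merge: [1, 4, 35, 50] + [26, 32, 32, 34] -> [1, 4, 26, 32, 32, 34, 35, 50]

Final sorted array: [1, 4, 26, 32, 32, 34, 35, 50]

The merge sort proceeds by recursively splitting the array and merging sorted halves.
After all merges, the sorted array is [1, 4, 26, 32, 32, 34, 35, 50].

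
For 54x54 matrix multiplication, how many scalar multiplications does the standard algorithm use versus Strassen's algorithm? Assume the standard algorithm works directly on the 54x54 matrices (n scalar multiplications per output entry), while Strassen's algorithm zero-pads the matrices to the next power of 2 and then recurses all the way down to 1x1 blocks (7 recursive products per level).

Matrix multiplication for 54x54 matrices:

Strassen's algorithm requires power-of-2 dimensions. Pad 54x54 to 64x64 (next power of 2).

Standard algorithm: 54^3 = 157464 multiplications
Strassen's algorithm: 7^(log2(64)) = 7^6 = 117649 multiplications
Savings: 157464 - 117649 = 39815 multiplications

Standard: 157464 multiplications (54^3). Strassen: 117649 multiplications (7^6, after padding to 64x64). Strassen reduces 8 recursive multiplications to 7 at each level.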